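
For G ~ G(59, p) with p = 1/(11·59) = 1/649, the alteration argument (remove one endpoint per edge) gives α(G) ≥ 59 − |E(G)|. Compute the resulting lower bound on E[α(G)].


E[|E(G)|] = C(59, 2)·p = 1711 · (1/649) = 29/11.
E[α(G)] ≥ n − E[|E(G)|] = 59 − 29/11 = 620/11.
Numerically: ≈ 56.363636.
(This is only a lower bound; the true E[α(G)] may be larger.)

E[α(G)] ≥ 620/11 ≈ 56.363636.


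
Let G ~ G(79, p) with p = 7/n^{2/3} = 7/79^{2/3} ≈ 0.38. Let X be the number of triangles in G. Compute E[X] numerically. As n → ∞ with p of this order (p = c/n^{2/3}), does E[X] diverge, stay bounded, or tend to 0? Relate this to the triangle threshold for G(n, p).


Number of potential triangles: C(79, 3) = 79079.
Each occurs with probability p³ ≈ (0.38)³ ≈ 5.49591e-02.
By linearity: E[X] = C(79, 3)·p³ ≈ 79079 · 5.49591e-02 ≈ 4346.114.
Since α = 2/3 < 1, p = c/n^{2/3} ≫ 1/n is above the triangle threshold p ~ 1/n. Asymptotically E[X] ~ (c³/6)·n^{3(1−α)} = (7³/6)·n^{1} → ∞; triangles are abundant w.h.p.

E[X] ≈ 4346.114; in regime p = Θ(1/n^{2/3}) E[X] diverges (above the triangle threshold p ~ 1/n).


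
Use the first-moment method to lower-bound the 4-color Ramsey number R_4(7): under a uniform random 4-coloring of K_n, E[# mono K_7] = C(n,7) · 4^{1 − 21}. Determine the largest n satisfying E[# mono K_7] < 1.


We need C(n, 7) · 4^{1 − 21} < 1, i.e. C(n, 7) < 4^{21 − 1} = 1099511627776.
Check values of n near the boundary:
  n = 178: C(178, 7) = 996867063280; 996867063280 < 1099511627776? YES
  n = 179: C(179, 7) = 1037437234460; 1037437234460 < 1099511627776? YES
  n = 180: C(180, 7) = 1079414463600; 1079414463600 < 1099511627776? YES
  n = 181: C(181, 7) = 1122839183400; 1122839183400 < 1099511627776? NO
The largest n with C(n, 7) < 1099511627776 is n = 180 (where E[X] = 67463403975/68719476736 ≈ 0.98172). Hence R_4(7) > 180, i.e. R_4(7) ≥ 181.

Largest n = 180; hence R_4(7) > 180.


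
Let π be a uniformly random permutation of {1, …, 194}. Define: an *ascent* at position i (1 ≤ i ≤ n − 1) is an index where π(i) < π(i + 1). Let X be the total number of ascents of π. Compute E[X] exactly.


Write X = Σ X_I over i = 1, …, 193, with X_I the indicator of one ascent.
There are 193 indicators.
For each fixed i, the pair (π(i), π(i+1)) is a uniformly random ordered pair of distinct values from {1, …, 194}; by symmetry P[π(i) < π(i+1)] = 1/2.
By linearity: E[X] = 193 · (1/2) = (194 − 1) · (1/2) = 193/2 ≈ 96.50000.

E[X] = 193/2 = 96.50000.


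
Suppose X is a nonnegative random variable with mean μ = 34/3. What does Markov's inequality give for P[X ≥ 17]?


μ = E[X] = 34/3, a = 17.
Markov: P[X ≥ 17] ≤ μ/a = (34/3)/17 = 2/3.
Numerically: ≈ 0.667.
(Since a = 17 > μ = 11.333, the bound 2/3 is < 1 and informative.)

P[X ≥ 17] ≤ 2/3 ≈ 0.667.


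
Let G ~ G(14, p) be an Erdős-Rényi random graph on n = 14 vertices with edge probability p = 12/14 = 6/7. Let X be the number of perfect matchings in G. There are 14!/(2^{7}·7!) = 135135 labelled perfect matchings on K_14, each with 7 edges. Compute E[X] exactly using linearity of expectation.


K_14 has 14!/(2^{7}·7!) = 135135 labelled perfect matchings.
For each such perfect matching H, let X_H = 1 if all 7 edges of H are present in G. Then P[X_H = 1] = p^{7} = (6/7)^{7} = 279936/823543.
Summing the indicators: E[X] = Σ_H E[X_H] = 135135 · p^{7} = 135135 · 279936/823543 = 5404164480/117649.
Numerically: E[X] ≈ 45935.

E[X] = 135135 · (6/7)^{7} = 5404164480/117649 ≈ 45935.


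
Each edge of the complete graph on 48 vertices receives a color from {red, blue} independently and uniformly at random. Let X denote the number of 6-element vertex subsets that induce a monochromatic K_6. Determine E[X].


Let X = Σ_S X_S over the C(48, 6) = 12271512 subsets S of size 6, where X_S = 1 if the K_6 on S is monochromatic.
For a fixed S, the K_6 on S has C(6, 2) = 15 edges. P[all 15 edges red] = (1/2)^15, and likewise for blue, so P[monochromatic] = 2·(1/2)^15 = 2^{1 − 15} = 1/16384.
Summing: E[X] = C(48, 6) · 2^{1 − 15} = 12271512 · 1/16384 = 1533939/2048.
Numerically: E[X] ≈ 748.99365.

E[X] = C(48,6)·2^(1−C(6,2)) = 1533939/2048 ≈ 748.99365.


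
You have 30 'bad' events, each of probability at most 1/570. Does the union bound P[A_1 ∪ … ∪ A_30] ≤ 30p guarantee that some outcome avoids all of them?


Union bound: P[∪_{i=1}^{30} A_i] ≤ Σ_i P[A_i] ≤ 30·p = 30·(1/570) = 1/19.
Numerically: 1/19 ≈ 0.0526.
Is 1/19 < 1? YES.
Since P[∪ A_i] ≤ 1/19 < 1, the complement has P[∩ A_i^c] ≥ 1 − 1/19 = 18/19 > 0, so some outcome avoids every A_i.

30·p = 1/19 ≈ 0.0526; existence CERTIFIED by the union bound.


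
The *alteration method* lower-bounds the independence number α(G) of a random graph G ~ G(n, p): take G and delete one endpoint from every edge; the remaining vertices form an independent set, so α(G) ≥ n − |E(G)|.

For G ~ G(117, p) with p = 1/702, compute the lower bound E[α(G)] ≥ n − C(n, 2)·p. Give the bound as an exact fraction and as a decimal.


E[|E(G)|] = C(117, 2)·p = 6786 · (1/702) = 29/3.
E[α(G)] ≥ n − E[|E(G)|] = 117 − 29/3 = 322/3.
Numerically: ≈ 107.33333.
(This is only a lower bound; the true E[α(G)] may be larger.)

E[α(G)] ≥ 322/3 ≈ 107.33333.


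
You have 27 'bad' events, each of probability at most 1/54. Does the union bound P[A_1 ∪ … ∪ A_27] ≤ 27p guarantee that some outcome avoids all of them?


Union bound: P[∪_{i=1}^{27} A_i] ≤ Σ_i P[A_i] ≤ 27·p = 27·(1/54) = 1/2.
Numerically: 1/2 ≈ 0.5000.
Is 1/2 < 1? YES.
Since P[∪ A_i] ≤ 1/2 < 1, the complement has P[∩ A_i^c] ≥ 1 − 1/2 = 1/2 > 0, so some outcome avoids every A_i.

27·p = 1/2 ≈ 0.5000; existence CERTIFIED by the union bound.


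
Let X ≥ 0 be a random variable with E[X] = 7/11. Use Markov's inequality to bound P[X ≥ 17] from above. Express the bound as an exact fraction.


μ = E[X] = 7/11, a = 17.
Markov: P[X ≥ 17] ≤ μ/a = (7/11)/17 = 7/187.
Numerically: ≈ 0.037433.
(Since a = 17 > μ = 0.636364, the bound 7/187 is < 1 and informative.)

P[X ≥ 17] ≤ 7/187 ≈ 0.037433.


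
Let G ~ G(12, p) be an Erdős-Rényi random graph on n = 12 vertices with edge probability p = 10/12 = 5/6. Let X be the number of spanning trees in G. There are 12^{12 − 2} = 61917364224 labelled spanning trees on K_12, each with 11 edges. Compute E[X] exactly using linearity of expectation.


K_12 has 12^{12 − 2} = 61917364224 labelled spanning trees.
For each such spanning tree H, let X_H = 1 if all 11 edges of H are present in G. Then P[X_H = 1] = p^{11} = (5/6)^{11} = 48828125/362797056.
By linearity: E[X] = Σ_H E[X_H] = 61917364224 · p^{11} = 61917364224 · 48828125/362797056 = 25000000000/3.
Numerically: E[X] ≈ 8.333e+09.

E[X] = 61917364224 · (5/6)^{11} = 25000000000/3 ≈ 8.333e+09.


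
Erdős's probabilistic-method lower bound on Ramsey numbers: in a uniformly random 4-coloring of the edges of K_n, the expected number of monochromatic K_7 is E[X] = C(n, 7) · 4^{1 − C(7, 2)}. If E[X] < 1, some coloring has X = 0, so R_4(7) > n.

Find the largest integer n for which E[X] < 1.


We need C(n, 7) · 4^{1 − 21} < 1, i.e. C(n, 7) < 4^{21 − 1} = 1099511627776.
Check values of n near the boundary:
  n = 175: C(175, 7) = 883208107275; 883208107275 < 1099511627776? YES
  n = 176: C(176, 7) = 919790691600; 919790691600 < 1099511627776? YES
  n = 177: C(177, 7) = 957664425960; 957664425960 < 1099511627776? YES
  n = 178: C(178, 7) = 996867063280; 996867063280 < 1099511627776? YES
  n = 179: C(179, 7) = 1037437234460; 1037437234460 < 1099511627776? YES
  n = 180: C(180, 7) = 1079414463600; 1079414463600 < 1099511627776? YES
  n = 181: C(181, 7) = 1122839183400; 1122839183400 < 1099511627776? NO
  n = 182: C(182, 7) = 1167752750736; 1167752750736 < 1099511627776? NO
The largest n with C(n, 7) < 1099511627776 is n = 180 (where E[X] = 67463403975/68719476736 ≈ 0.981722). Hence R_4(7) > 180, i.e. R_4(7) ≥ 181.

Largest n = 180; hence R_4(7) > 180.


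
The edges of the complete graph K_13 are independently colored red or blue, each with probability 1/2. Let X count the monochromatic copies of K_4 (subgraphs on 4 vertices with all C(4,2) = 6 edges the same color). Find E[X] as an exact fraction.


Let X = Σ_S X_S over the C(13, 4) = 715 subsets S of size 4, where X_S = 1 if the K_4 on S is monochromatic.
For a fixed S, the K_4 on S has C(4, 2) = 6 edges. P[all 6 edges red] = (1/2)^6, and likewise for blue, so P[monochromatic] = 2·(1/2)^6 = 2^{1 − 6} = 1/32.
By linearity: E[X] = C(13, 4) · 2^{1 − 6} = 715 · 1/32 = 715/32.
Numerically: E[X] ≈ 22.34375.

E[X] = C(13,4)·2^(1−C(4,2)) = 715/32 ≈ 22.34375.


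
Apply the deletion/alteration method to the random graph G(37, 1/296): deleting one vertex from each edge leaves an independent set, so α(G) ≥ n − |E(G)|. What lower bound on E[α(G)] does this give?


E[|E(G)|] = C(37, 2)·p = 666 · (1/296) = 9/4.
E[α(G)] ≥ n − E[|E(G)|] = 37 − 9/4 = 139/4.
Numerically: ≈ 34.750.
(This is only a lower bound; the true E[α(G)] may be larger.)

E[α(G)] ≥ 139/4 ≈ 34.750.


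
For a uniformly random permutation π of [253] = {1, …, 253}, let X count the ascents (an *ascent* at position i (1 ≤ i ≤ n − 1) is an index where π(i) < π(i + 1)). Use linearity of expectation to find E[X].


Write X = Σ X_I over i = 1, …, 252, with X_I the indicator of one ascent.
There are 252 indicators.
For each fixed i, the pair (π(i), π(i+1)) is a uniformly random ordered pair of distinct values from {1, …, 253}; by symmetry P[π(i) < π(i+1)] = 1/2.
By linearity: E[X] = 252 · (1/2) = (253 − 1) · (1/2) = 126 ≈ 126.000000.

E[X] = 126 = 126.000000.


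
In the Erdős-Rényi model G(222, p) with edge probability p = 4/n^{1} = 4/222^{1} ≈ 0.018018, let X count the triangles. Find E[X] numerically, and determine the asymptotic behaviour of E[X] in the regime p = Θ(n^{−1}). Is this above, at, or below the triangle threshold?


Number of potential triangles: C(222, 3) = 1798940.
Each occurs with probability p³ ≈ (0.018018)³ ≈ 5.8495311e-06.
By linearity: E[X] = C(222, 3)·p³ ≈ 1798940 · 5.8495311e-06 ≈ 10.52296.
Here α = 1, so p = 4/n is exactly at the triangle threshold p ~ 1/n. Asymptotically E[X] → c³/6 = 4³/6 = 32/3 ≈ 10.66667, a bounded constant. In this regime the triangle count is asymptotically Poisson(c³/6).

E[X] ≈ 10.52296; in regime p = Θ(1/n^{1}) E[X] stays bounded (at the triangle threshold p ~ 1/n).


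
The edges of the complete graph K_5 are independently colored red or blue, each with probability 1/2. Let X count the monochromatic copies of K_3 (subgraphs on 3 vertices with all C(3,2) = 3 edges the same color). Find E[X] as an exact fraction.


Let X = Σ_S X_S over the C(5, 3) = 10 subsets S of size 3, where X_S = 1 if the K_3 on S is monochromatic.
For a fixed S, the K_3 on S has C(3, 2) = 3 edges. P[all 3 edges red] = (1/2)^3, and likewise for blue, so P[monochromatic] = 2·(1/2)^3 = 2^{1 − 3} = 1/4.
By linearity: E[X] = C(5, 3) · 2^{1 − 3} = 10 · 1/4 = 5/2.
Numerically: E[X] ≈ 2.5000.

E[X] = C(5,3)·2^(1−C(3,2)) = 5/2 ≈ 2.5000.


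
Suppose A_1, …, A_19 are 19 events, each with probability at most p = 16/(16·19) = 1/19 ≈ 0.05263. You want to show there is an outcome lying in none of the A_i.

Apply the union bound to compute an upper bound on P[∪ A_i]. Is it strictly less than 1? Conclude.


Union bound: P[∪_{i=1}^{19} A_i] ≤ Σ_i P[A_i] ≤ 19·p = 19·(1/19) = 1.
Numerically: 1 ≈ 1.00000.
Is 1 < 1? NO.
Since the bound 1 is ≥ 1, the union bound is uninformative here; it does NOT by itself certify existence.

19·p = 1 ≈ 1.00000; existence NOT certified by the union bound.


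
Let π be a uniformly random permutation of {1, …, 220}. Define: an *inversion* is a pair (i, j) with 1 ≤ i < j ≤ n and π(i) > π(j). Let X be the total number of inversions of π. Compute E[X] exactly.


Write X = Σ X_I over the C(220, 2) = 24090 pairs i < j, with X_I the indicator of one inversion.
There are 24090 indicators.
For each fixed pair i < j, the values π(i) and π(j) are two distinct elements of {1, …, 220} in uniformly random order; by symmetry P[π(i) > π(j)] = 1/2.
By linearity: E[X] = 24090 · (1/2) = C(220, 2) · (1/2) = 24090/2 = 12045 ≈ 12045.0000.

E[X] = 12045 = 12045.0000.


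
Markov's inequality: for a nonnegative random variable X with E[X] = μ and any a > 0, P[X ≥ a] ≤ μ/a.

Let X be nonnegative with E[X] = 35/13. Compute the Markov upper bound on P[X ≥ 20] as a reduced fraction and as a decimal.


μ = E[X] = 35/13, a = 20.
Markov: P[X ≥ 20] ≤ μ/a = (35/13)/20 = 7/52.
Numerically: ≈ 0.135.
(Since a = 20 > μ = 2.692, the bound 7/52 is < 1 and informative.)

P[X ≥ 20] ≤ 7/52 ≈ 0.135.


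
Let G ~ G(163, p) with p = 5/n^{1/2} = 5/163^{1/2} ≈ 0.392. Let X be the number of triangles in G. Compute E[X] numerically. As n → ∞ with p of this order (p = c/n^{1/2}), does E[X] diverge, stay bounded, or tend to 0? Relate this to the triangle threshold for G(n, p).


Number of potential triangles: C(163, 3) = 708561.
Each occurs with probability p³ ≈ (0.392)³ ≈ 6.00660e-02.
By linearity: E[X] = C(163, 3)·p³ ≈ 708561 · 6.00660e-02 ≈ 42560.415.
Since α = 1/2 < 1, p = c/n^{1/2} ≫ 1/n is above the triangle threshold p ~ 1/n. Asymptotically E[X] ~ (c³/6)·n^{3(1−α)} = (5³/6)·n^{1.5} → ∞; triangles are abundant w.h.p.

E[X] ≈ 42560.415; in regime p = Θ(1/n^{1/2}) E[X] diverges (above the triangle threshold p ~ 1/n).


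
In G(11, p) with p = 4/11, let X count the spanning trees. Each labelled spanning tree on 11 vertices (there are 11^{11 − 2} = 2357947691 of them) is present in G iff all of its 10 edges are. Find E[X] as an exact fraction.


K_11 has 11^{11 − 2} = 2357947691 labelled spanning trees.
For each such spanning tree H, let X_H = 1 if all 10 edges of H are present in G. Then P[X_H = 1] = p^{10} = (4/11)^{10} = 1048576/25937424601.
By linearity of expectation: E[X] = Σ_H E[X_H] = 2357947691 · p^{10} = 2357947691 · 1048576/25937424601 = 1048576/11.
Numerically: E[X] ≈ 9.533e+04.

E[X] = 2357947691 · (4/11)^{10} = 1048576/11 ≈ 9.533e+04.


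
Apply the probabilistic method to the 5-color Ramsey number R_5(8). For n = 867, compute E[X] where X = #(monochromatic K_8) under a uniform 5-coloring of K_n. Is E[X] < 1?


E[X] = C(867, 8) · 5^{1 − 28} = 7665949963452117060 · 5^{−27} = 7665949963452117060/7450580596923828125.
As a reduced fraction: E[X] = 1533189992690423412/1490116119384765625 ≈ 1.02891.
Is E[X] < 1? NO.
Since E[X] ≥ 1, the first-moment bound is inconclusive at n = 867; it does NOT by itself certify R_5(8) > 867.

E[X] = 1533189992690423412/1490116119384765625 ≈ 1.02891; E[X] ≥ 1; first-moment method inconclusive here.


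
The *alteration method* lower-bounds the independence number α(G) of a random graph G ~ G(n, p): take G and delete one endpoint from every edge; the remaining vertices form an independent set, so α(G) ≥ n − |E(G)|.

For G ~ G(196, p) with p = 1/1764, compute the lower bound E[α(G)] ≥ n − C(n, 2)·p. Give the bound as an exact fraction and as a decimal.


E[|E(G)|] = C(196, 2)·p = 19110 · (1/1764) = 65/6.
E[α(G)] ≥ n − E[|E(G)|] = 196 − 65/6 = 1111/6.
Numerically: ≈ 185.166667.
(This is only a lower bound; the true E[α(G)] may be larger.)

E[α(G)] ≥ 1111/6 ≈ 185.166667.


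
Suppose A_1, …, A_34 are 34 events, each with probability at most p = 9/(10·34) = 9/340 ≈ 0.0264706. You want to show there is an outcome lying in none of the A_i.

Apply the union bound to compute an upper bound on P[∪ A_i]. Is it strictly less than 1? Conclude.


Union bound: P[∪_{i=1}^{34} A_i] ≤ Σ_i P[A_i] ≤ 34·p = 34·(9/340) = 9/10.
Numerically: 9/10 ≈ 0.9000000.
Is 9/10 < 1? YES.
Since P[∪ A_i] ≤ 9/10 < 1, the complement has P[∩ A_i^c] ≥ 1 − 9/10 = 1/10 > 0, so some outcome avoids every A_i.

34·p = 9/10 ≈ 0.9000000; existence CERTIFIED by the union bound.


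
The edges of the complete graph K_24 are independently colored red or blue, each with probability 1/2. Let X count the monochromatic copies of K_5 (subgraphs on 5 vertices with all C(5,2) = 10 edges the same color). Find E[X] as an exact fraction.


Let X = Σ_S X_S over the C(24, 5) = 42504 subsets S of size 5, where X_S = 1 if the K_5 on S is monochromatic.
For a fixed S, the K_5 on S has C(5, 2) = 10 edges. P[all 10 edges red] = (1/2)^10, and likewise for blue, so P[monochromatic] = 2·(1/2)^10 = 2^{1 − 10} = 1/512.
By linearity of expectation: E[X] = C(24, 5) · 2^{1 − 10} = 42504 · 1/512 = 5313/64.
Numerically: E[X] ≈ 83.015625.

E[X] = C(24,5)·2^(1−C(5,2)) = 5313/64 ≈ 83.015625.


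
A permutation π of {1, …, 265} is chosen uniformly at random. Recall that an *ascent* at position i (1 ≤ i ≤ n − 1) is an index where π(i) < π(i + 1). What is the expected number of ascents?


Write X = Σ X_I over i = 1, …, 264, with X_I the indicator of one ascent.
There are 264 indicators.
For each fixed i, the pair (π(i), π(i+1)) is a uniformly random ordered pair of distinct values from {1, …, 265}; by symmetry P[π(i) < π(i+1)] = 1/2.
By linearity: E[X] = 264 · (1/2) = (265 − 1) · (1/2) = 132 ≈ 132.00000.

E[X] = 132 = 132.00000.


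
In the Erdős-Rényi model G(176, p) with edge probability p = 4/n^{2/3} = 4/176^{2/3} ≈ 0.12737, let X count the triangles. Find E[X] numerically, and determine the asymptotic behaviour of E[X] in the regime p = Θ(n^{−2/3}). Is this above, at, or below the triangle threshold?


Number of potential triangles: C(176, 3) = 893200.
Each occurs with probability p³ ≈ (0.12737)³ ≈ 2.0661157e-03.
By linearity: E[X] = C(176, 3)·p³ ≈ 893200 · 2.0661157e-03 ≈ 1845.45455.
Since α = 2/3 < 1, p = c/n^{2/3} ≫ 1/n is above the triangle threshold p ~ 1/n. Asymptotically E[X] ~ (c³/6)·n^{3(1−α)} = (4³/6)·n^{1} → ∞; triangles are abundant w.h.p.

E[X] ≈ 1845.45455; in regime p = Θ(1/n^{2/3}) E[X] diverges (above the triangle threshold p ~ 1/n).


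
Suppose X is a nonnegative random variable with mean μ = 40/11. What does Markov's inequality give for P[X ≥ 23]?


μ = E[X] = 40/11, a = 23.
Markov: P[X ≥ 23] ≤ μ/a = (40/11)/23 = 40/253.
Numerically: ≈ 0.158103.
(Since a = 23 > μ = 3.636364, the bound 40/253 is < 1 and informative.)

P[X ≥ 23] ≤ 40/253 ≈ 0.158103.


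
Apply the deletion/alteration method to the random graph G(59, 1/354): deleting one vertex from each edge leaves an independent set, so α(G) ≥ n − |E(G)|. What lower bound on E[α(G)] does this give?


E[|E(G)|] = C(59, 2)·p = 1711 · (1/354) = 29/6.
E[α(G)] ≥ n − E[|E(G)|] = 59 − 29/6 = 325/6.
Numerically: ≈ 54.166667.
(This is only a lower bound; the true E[α(G)] may be larger.)

E[α(G)] ≥ 325/6 ≈ 54.166667.


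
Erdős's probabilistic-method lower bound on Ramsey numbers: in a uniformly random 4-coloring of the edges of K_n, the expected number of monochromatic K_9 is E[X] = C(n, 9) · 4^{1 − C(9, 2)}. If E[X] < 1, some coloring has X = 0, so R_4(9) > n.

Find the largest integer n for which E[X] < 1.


We need C(n, 9) · 4^{1 − 36} < 1, i.e. C(n, 9) < 4^{36 − 1} = 1180591620717411303424.
Check values of n near the boundary:
  n = 908: C(908, 9) = 1111058428637338083100; 1111058428637338083100 < 1180591620717411303424? YES
  n = 909: C(909, 9) = 1122169012923711463931; 1122169012923711463931 < 1180591620717411303424? YES
  n = 910: C(910, 9) = 1133378248346922788210; 1133378248346922788210 < 1180591620717411303424? YES
  n = 911: C(911, 9) = 1144686900492291197405; 1144686900492291197405 < 1180591620717411303424? YES
  n = 912: C(912, 9) = 1156095740032081475120; 1156095740032081475120 < 1180591620717411303424? YES
  n = 913: C(913, 9) = 1167605542753639808390; 1167605542753639808390 < 1180591620717411303424? YES
  n = 914: C(914, 9) = 1179217089587653905932; 1179217089587653905932 < 1180591620717411303424? YES
  n = 915: C(915, 9) = 1190931166636537885130; 1190931166636537885130 < 1180591620717411303424? NO
  n = 916: C(916, 9) = 1202748565202942340440; 1202748565202942340440 < 1180591620717411303424? NO
The largest n with C(n, 9) < 1180591620717411303424 is n = 914 (where E[X] = 294804272396913476483/295147905179352825856 ≈ 0.999). Hence R_4(9) > 914, i.e. R_4(9) ≥ 915.

Largest n = 914; hence R_4(9) > 914.


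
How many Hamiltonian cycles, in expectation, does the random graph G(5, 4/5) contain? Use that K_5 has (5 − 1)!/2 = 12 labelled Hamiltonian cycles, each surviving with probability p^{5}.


K_5 has (5 − 1)!/2 = 12 labelled Hamiltonian cycles.
For each such Hamiltonian cycle H, let X_H = 1 if all 5 edges of H are present in G. Then P[X_H = 1] = p^{5} = (4/5)^{5} = 1024/3125.
By linearity: E[X] = Σ_H E[X_H] = 12 · p^{5} = 12 · 1024/3125 = 12288/3125.
Numerically: E[X] ≈ 3.932.

E[X] = 12 · (4/5)^{5} = 12288/3125 ≈ 3.932.


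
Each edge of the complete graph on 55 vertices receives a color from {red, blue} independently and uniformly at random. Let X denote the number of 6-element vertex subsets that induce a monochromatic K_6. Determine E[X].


Let X = Σ_S X_S over the C(55, 6) = 28989675 subsets S of size 6, where X_S = 1 if the K_6 on S is monochromatic.
For a fixed S, the K_6 on S has C(6, 2) = 15 edges. P[all 15 edges red] = (1/2)^15, and likewise for blue, so P[monochromatic] = 2·(1/2)^15 = 2^{1 − 15} = 1/16384.
By linearity: E[X] = C(55, 6) · 2^{1 − 15} = 28989675 · 1/16384 = 28989675/16384.
Numerically: E[X] ≈ 1769.38934.

E[X] = C(55,6)·2^(1−C(6,2)) = 28989675/16384 ≈ 1769.38934.


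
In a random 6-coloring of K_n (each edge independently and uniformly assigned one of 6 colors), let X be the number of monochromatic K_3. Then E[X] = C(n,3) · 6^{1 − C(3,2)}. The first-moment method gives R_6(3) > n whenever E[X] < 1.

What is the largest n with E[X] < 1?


We need C(n, 3) · 6^{1 − 3} < 1, i.e. C(n, 3) < 6^{3 − 1} = 36.
Check values of n near the boundary:
  n = 3: C(3, 3) = 1; 1 < 36? YES
  n = 4: C(4, 3) = 4; 4 < 36? YES
  n = 5: C(5, 3) = 10; 10 < 36? YES
  n = 6: C(6, 3) = 20; 20 < 36? YES
  n = 7: C(7, 3) = 35; 35 < 36? YES
  n = 8: C(8, 3) = 56; 56 < 36? NO
  n = 9: C(9, 3) = 84; 84 < 36? NO
  n = 10: C(10, 3) = 120; 120 < 36? NO
The largest n with C(n, 3) < 36 is n = 7 (where E[X] = 35/36 ≈ 0.97222). Hence R_6(3) > 7, i.e. R_6(3) ≥ 8.

Largest n = 7; hence R_6(3) > 7.


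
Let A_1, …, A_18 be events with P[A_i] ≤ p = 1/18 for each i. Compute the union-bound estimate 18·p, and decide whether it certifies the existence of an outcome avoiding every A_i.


Union bound: P[∪_{i=1}^{18} A_i] ≤ Σ_i P[A_i] ≤ 18·p = 18·(1/18) = 1.
Numerically: 1 ≈ 1.000000.
Is 1 < 1? NO.
Since the bound 1 is ≥ 1, the union bound is uninformative here; it does NOT by itself certify existence.

18·p = 1 ≈ 1.000000; existence NOT certified by the union bound.


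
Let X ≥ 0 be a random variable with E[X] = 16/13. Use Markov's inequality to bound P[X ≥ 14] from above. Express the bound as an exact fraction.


μ = E[X] = 16/13, a = 14.
Markov: P[X ≥ 14] ≤ μ/a = (16/13)/14 = 8/91.
Numerically: ≈ 0.087912.
(Since a = 14 > μ = 1.230769, the bound 8/91 is < 1 and informative.)

P[X ≥ 14] ≤ 8/91 ≈ 0.087912.


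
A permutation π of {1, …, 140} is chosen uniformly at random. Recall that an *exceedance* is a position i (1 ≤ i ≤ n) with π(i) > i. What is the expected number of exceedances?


Write X = Σ_{i=1}^{140} X_i, where X_i = 1_{π(i) > i}.
For each fixed i, π(i) is uniform over {1, …, 140} (marginal of a uniform permutation), so P[π(i) > i] = (n − i)/n. Summing: Σ_{i=1}^{140} (n − i)/n = (0 + 1 + … + 139)/140 = 140(140 − 1)/(2·140) = (140 − 1)/2.
Hence E[X] = Σ_{i=1}^{140} (140 − i)/140 = 139/2 ≈ 69.500000.

E[X] = 139/2 = 69.500000.


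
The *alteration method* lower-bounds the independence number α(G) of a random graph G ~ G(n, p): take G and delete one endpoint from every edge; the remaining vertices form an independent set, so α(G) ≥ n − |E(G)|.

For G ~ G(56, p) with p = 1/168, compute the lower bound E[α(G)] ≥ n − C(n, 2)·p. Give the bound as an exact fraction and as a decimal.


E[|E(G)|] = C(56, 2)·p = 1540 · (1/168) = 55/6.
E[α(G)] ≥ n − E[|E(G)|] = 56 − 55/6 = 281/6.
Numerically: ≈ 46.8333.
(This is only a lower bound; the true E[α(G)] may be larger.)

E[α(G)] ≥ 281/6 ≈ 46.8333.


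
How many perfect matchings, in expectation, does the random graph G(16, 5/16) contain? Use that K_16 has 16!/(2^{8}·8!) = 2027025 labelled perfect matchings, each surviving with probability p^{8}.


K_16 has 16!/(2^{8}·8!) = 2027025 labelled perfect matchings.
For each such perfect matching H, let X_H = 1 if all 8 edges of H are present in G. Then P[X_H = 1] = p^{8} = (5/16)^{8} = 390625/4294967296.
Summing the indicators: E[X] = Σ_H E[X_H] = 2027025 · p^{8} = 2027025 · 390625/4294967296 = 791806640625/4294967296.
Numerically: E[X] ≈ 184.357.

E[X] = 2027025 · (5/16)^{8} = 791806640625/4294967296 ≈ 184.357.


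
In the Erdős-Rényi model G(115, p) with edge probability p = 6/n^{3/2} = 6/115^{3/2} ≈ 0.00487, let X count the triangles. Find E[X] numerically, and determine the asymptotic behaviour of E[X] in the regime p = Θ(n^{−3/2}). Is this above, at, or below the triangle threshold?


Number of potential triangles: C(115, 3) = 246905.
Each occurs with probability p³ ≈ (0.00487)³ ≈ 1.15163e-07.
By linearity: E[X] = C(115, 3)·p³ ≈ 246905 · 1.15163e-07 ≈ 0.028.
Since α = 3/2 > 1, p = c/n^{3/2} = o(1/n) is below the triangle threshold p ~ 1/n. Asymptotically E[X] ~ (c³/6)·n^{3(1−α)} = (6³/6)·n^{-1.5} → 0, so by Markov's inequality G has no triangles w.h.p.

E[X] ≈ 0.028; in regime p = Θ(1/n^{3/2}) E[X] tends to 0 (below the triangle threshold p ~ 1/n).


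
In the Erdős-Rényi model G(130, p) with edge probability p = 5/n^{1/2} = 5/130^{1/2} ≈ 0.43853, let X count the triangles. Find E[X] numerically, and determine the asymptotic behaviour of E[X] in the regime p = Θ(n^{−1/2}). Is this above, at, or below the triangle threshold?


Number of potential triangles: C(130, 3) = 357760.
Each occurs with probability p³ ≈ (0.43853)³ ≈ 8.4332502e-02.
By linearity: E[X] = C(130, 3)·p³ ≈ 357760 · 8.4332502e-02 ≈ 30170.79586.
Since α = 1/2 < 1, p = c/n^{1/2} ≫ 1/n is above the triangle threshold p ~ 1/n. Asymptotically E[X] ~ (c³/6)·n^{3(1−α)} = (5³/6)·n^{1.5} → ∞; triangles are abundant w.h.p.

E[X] ≈ 30170.79586; in regime p = Θ(1/n^{1/2}) E[X] diverges (above the triangle threshold p ~ 1/n).


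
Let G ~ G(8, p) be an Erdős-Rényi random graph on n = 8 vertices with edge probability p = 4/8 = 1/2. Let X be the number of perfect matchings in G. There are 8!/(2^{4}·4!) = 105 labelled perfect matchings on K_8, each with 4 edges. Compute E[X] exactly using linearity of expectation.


K_8 has 8!/(2^{4}·4!) = 105 labelled perfect matchings.
For each such perfect matching H, let X_H = 1 if all 4 edges of H are present in G. Then P[X_H = 1] = p^{4} = (1/2)^{4} = 1/16.
By linearity: E[X] = Σ_H E[X_H] = 105 · p^{4} = 105 · 1/16 = 105/16.
Numerically: E[X] ≈ 6.5625.

E[X] = 105 · (1/2)^{4} = 105/16 ≈ 6.5625.


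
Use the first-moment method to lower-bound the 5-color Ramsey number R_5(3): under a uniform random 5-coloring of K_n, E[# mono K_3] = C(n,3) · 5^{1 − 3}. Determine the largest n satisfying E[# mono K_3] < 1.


We need C(n, 3) · 5^{1 − 3} < 1, i.e. C(n, 3) < 5^{3 − 1} = 25.
Check values of n near the boundary:
  n = 3: C(3, 3) = 1; 1 < 25? YES
  n = 4: C(4, 3) = 4; 4 < 25? YES
  n = 5: C(5, 3) = 10; 10 < 25? YES
  n = 6: C(6, 3) = 20; 20 < 25? YES
  n = 7: C(7, 3) = 35; 35 < 25? NO
  n = 8: C(8, 3) = 56; 56 < 25? NO
The largest n with C(n, 3) < 25 is n = 6 (where E[X] = 4/5 ≈ 0.800000). Hence R_5(3) > 6, i.e. R_5(3) ≥ 7.

Largest n = 6; hence R_5(3) > 6.


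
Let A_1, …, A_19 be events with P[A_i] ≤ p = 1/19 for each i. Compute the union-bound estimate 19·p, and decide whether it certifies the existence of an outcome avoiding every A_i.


Union bound: P[∪_{i=1}^{19} A_i] ≤ Σ_i P[A_i] ≤ 19·p = 19·(1/19) = 1.
Numerically: 1 ≈ 1.0000.
Is 1 < 1? NO.
Since the bound 1 is ≥ 1, the union bound is uninformative here; it does NOT by itself certify existence.

19·p = 1 ≈ 1.0000; existence NOT certified by the union bound.


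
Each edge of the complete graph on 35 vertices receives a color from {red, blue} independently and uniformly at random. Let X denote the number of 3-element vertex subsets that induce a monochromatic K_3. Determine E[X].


Let X = Σ_S X_S over the C(35, 3) = 6545 subsets S of size 3, where X_S = 1 if the K_3 on S is monochromatic.
For a fixed S, the K_3 on S has C(3, 2) = 3 edges. P[all 3 edges red] = (1/2)^3, and likewise for blue, so P[monochromatic] = 2·(1/2)^3 = 2^{1 − 3} = 1/4.
Summing: E[X] = C(35, 3) · 2^{1 − 3} = 6545 · 1/4 = 6545/4.
Numerically: E[X] ≈ 1636.2500.

E[X] = C(35,3)·2^(1−C(3,2)) = 6545/4 ≈ 1636.2500.


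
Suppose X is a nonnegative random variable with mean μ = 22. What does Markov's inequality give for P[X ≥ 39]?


μ = E[X] = 22, a = 39.
Markov: P[X ≥ 39] ≤ μ/a = (22)/39 = 22/39.
Numerically: ≈ 0.5641.
(Since a = 39 > μ = 22.0000, the bound 22/39 is < 1 and informative.)

P[X ≥ 39] ≤ 22/39 ≈ 0.5641.


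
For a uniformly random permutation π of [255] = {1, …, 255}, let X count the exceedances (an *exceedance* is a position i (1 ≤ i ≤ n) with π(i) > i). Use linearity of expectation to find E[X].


Write X = Σ_{i=1}^{255} X_i, where X_i = 1_{π(i) > i}.
For each fixed i, π(i) is uniform over {1, …, 255} (marginal of a uniform permutation), so P[π(i) > i] = (n − i)/n. Summing: Σ_{i=1}^{255} (n − i)/n = (0 + 1 + … + 254)/255 = 255(255 − 1)/(2·255) = (255 − 1)/2.
Hence E[X] = Σ_{i=1}^{255} (255 − i)/255 = 127 ≈ 127.0000.

E[X] = 127 = 127.0000.


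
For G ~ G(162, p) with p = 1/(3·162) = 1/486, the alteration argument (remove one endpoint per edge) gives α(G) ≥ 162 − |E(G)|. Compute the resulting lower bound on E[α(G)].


E[|E(G)|] = C(162, 2)·p = 13041 · (1/486) = 161/6.
E[α(G)] ≥ n − E[|E(G)|] = 162 − 161/6 = 811/6.
Numerically: ≈ 135.1667.
(This is only a lower bound; the true E[α(G)] may be larger.)

E[α(G)] ≥ 811/6 ≈ 135.1667.


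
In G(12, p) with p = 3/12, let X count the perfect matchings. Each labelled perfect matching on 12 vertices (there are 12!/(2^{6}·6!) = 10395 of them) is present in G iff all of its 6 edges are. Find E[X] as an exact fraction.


K_12 has 12!/(2^{6}·6!) = 10395 labelled perfect matchings.
For each such perfect matching H, let X_H = 1 if all 6 edges of H are present in G. Then P[X_H = 1] = p^{6} = (1/4)^{6} = 1/4096.
By linearity: E[X] = Σ_H E[X_H] = 10395 · p^{6} = 10395 · 1/4096 = 10395/4096.
Numerically: E[X] ≈ 2.54.

E[X] = 10395 · (1/4)^{6} = 10395/4096 ≈ 2.54.


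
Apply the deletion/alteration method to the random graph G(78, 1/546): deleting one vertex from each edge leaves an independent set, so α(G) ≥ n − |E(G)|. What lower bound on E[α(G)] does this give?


E[|E(G)|] = C(78, 2)·p = 3003 · (1/546) = 11/2.
E[α(G)] ≥ n − E[|E(G)|] = 78 − 11/2 = 145/2.
Numerically: ≈ 72.5000.
(This is only a lower bound; the true E[α(G)] may be larger.)

E[α(G)] ≥ 145/2 ≈ 72.5000.


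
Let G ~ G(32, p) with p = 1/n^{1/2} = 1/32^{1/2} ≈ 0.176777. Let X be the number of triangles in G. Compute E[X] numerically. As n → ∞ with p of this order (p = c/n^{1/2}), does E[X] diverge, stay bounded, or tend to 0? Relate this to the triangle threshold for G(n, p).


Number of potential triangles: C(32, 3) = 4960.
Each occurs with probability p³ ≈ (0.176777)³ ≈ 5.52427173e-03.
By linearity: E[X] = C(32, 3)·p³ ≈ 4960 · 5.52427173e-03 ≈ 27.400388.
Since α = 1/2 < 1, p = c/n^{1/2} ≫ 1/n is above the triangle threshold p ~ 1/n. Asymptotically E[X] ~ (c³/6)·n^{3(1−α)} = (1³/6)·n^{1.5} → ∞; triangles are abundant w.h.p.

E[X] ≈ 27.400388; in regime p = Θ(1/n^{1/2}) E[X] diverges (above the triangle threshold p ~ 1/n).


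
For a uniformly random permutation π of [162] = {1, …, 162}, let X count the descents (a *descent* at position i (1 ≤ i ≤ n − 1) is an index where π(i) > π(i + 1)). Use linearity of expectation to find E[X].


Write X = Σ X_I over i = 1, …, 161, with X_I the indicator of one descent.
There are 161 indicators.
For each fixed i, the pair (π(i), π(i+1)) is a uniformly random ordered pair of distinct values from {1, …, 162}; by symmetry P[π(i) > π(i+1)] = 1/2.
By linearity: E[X] = 161 · (1/2) = (162 − 1) · (1/2) = 161/2 ≈ 80.500.

E[X] = 161/2 = 80.500.


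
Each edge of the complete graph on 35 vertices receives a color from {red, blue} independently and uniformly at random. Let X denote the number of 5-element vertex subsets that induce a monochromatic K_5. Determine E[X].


Let X = Σ_S X_S over the C(35, 5) = 324632 subsets S of size 5, where X_S = 1 if the K_5 on S is monochromatic.
For a fixed S, the K_5 on S has C(5, 2) = 10 edges. P[all 10 edges red] = (1/2)^10, and likewise for blue, so P[monochromatic] = 2·(1/2)^10 = 2^{1 − 10} = 1/512.
Summing: E[X] = C(35, 5) · 2^{1 − 10} = 324632 · 1/512 = 40579/64.
Numerically: E[X] ≈ 634.047.

E[X] = C(35,5)·2^(1−C(5,2)) = 40579/64 ≈ 634.047.


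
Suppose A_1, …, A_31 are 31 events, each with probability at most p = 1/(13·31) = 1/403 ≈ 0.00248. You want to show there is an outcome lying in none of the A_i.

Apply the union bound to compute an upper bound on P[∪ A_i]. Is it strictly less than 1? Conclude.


Union bound: P[∪_{i=1}^{31} A_i] ≤ Σ_i P[A_i] ≤ 31·p = 31·(1/403) = 1/13.
Numerically: 1/13 ≈ 0.07692.
Is 1/13 < 1? YES.
Since P[∪ A_i] ≤ 1/13 < 1, the complement has P[∩ A_i^c] ≥ 1 − 1/13 = 12/13 > 0, so some outcome avoids every A_i.

31·p = 1/13 ≈ 0.07692; existence CERTIFIED by the union bound.


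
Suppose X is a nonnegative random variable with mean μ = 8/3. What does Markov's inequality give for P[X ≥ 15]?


μ = E[X] = 8/3, a = 15.
Markov: P[X ≥ 15] ≤ μ/a = (8/3)/15 = 8/45.
Numerically: ≈ 0.177778.
(Since a = 15 > μ = 2.666667, the bound 8/45 is < 1 and informative.)

P[X ≥ 15] ≤ 8/45 ≈ 0.177778.


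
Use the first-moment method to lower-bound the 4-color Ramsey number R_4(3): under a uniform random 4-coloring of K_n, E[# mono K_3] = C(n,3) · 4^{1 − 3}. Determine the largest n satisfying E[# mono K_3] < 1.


We need C(n, 3) · 4^{1 − 3} < 1, i.e. C(n, 3) < 4^{3 − 1} = 16.
Check values of n near the boundary:
  n = 3: C(3, 3) = 1; 1 < 16? YES
  n = 4: C(4, 3) = 4; 4 < 16? YES
  n = 5: C(5, 3) = 10; 10 < 16? YES
  n = 6: C(6, 3) = 20; 20 < 16? NO
  n = 7: C(7, 3) = 35; 35 < 16? NO
  n = 8: C(8, 3) = 56; 56 < 16? NO
The largest n with C(n, 3) < 16 is n = 5 (where E[X] = 5/8 ≈ 0.625). Hence R_4(3) > 5, i.e. R_4(3) ≥ 6.

Largest n = 5; hence R_4(3) > 5.


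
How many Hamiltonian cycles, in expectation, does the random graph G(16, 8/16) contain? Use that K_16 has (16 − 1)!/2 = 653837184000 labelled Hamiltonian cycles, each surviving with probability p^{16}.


K_16 has (16 − 1)!/2 = 653837184000 labelled Hamiltonian cycles.
For each such Hamiltonian cycle H, let X_H = 1 if all 16 edges of H are present in G. Then P[X_H = 1] = p^{16} = (1/2)^{16} = 1/65536.
Summing the indicators: E[X] = Σ_H E[X_H] = 653837184000 · p^{16} = 653837184000 · 1/65536 = 638512875/64.
Numerically: E[X] ≈ 9.977e+06.

E[X] = 653837184000 · (1/2)^{16} = 638512875/64 ≈ 9.977e+06.


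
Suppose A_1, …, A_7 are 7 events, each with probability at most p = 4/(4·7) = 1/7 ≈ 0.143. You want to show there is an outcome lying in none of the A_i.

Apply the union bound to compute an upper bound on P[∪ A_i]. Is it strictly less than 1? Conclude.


Union bound: P[∪_{i=1}^{7} A_i] ≤ Σ_i P[A_i] ≤ 7·p = 7·(1/7) = 1.
Numerically: 1 ≈ 1.000.
Is 1 < 1? NO.
Since the bound 1 is ≥ 1, the union bound is uninformative here; it does NOT by itself certify existence.

7·p = 1 ≈ 1.000; existence NOT certified by the union bound.


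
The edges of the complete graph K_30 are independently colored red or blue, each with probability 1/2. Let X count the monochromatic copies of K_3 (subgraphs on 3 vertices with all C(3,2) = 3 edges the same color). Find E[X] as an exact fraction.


Let X = Σ_S X_S over the C(30, 3) = 4060 subsets S of size 3, where X_S = 1 if the K_3 on S is monochromatic.
For a fixed S, the K_3 on S has C(3, 2) = 3 edges. P[all 3 edges red] = (1/2)^3, and likewise for blue, so P[monochromatic] = 2·(1/2)^3 = 2^{1 − 3} = 1/4.
By linearity of expectation: E[X] = C(30, 3) · 2^{1 − 3} = 4060 · 1/4 = 1015.
Numerically: E[X] ≈ 1015.0000.

E[X] = C(30,3)·2^(1−C(3,2)) = 1015 ≈ 1015.0000.


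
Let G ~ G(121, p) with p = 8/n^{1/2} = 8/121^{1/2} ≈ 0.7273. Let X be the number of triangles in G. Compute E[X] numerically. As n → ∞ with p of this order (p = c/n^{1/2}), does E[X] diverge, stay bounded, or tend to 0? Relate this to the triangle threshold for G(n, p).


Number of potential triangles: C(121, 3) = 287980.
Each occurs with probability p³ ≈ (0.7273)³ ≈ 3.846732e-01.
By linearity: E[X] = C(121, 3)·p³ ≈ 287980 · 3.846732e-01 ≈ 110778.1818.
Since α = 1/2 < 1, p = c/n^{1/2} ≫ 1/n is above the triangle threshold p ~ 1/n. Asymptotically E[X] ~ (c³/6)·n^{3(1−α)} = (8³/6)·n^{1.5} → ∞; triangles are abundant w.h.p.

E[X] ≈ 110778.1818; in regime p = Θ(1/n^{1/2}) E[X] diverges (above the triangle threshold p ~ 1/n).


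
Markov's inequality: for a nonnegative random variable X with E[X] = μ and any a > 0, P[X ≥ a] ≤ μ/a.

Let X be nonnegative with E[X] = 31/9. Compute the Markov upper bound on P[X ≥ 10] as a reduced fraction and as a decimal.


μ = E[X] = 31/9, a = 10.
Markov: P[X ≥ 10] ≤ μ/a = (31/9)/10 = 31/90.
Numerically: ≈ 0.3444.
(Since a = 10 > μ = 3.4444, the bound 31/90 is < 1 and informative.)

P[X ≥ 10] ≤ 31/90 ≈ 0.3444.


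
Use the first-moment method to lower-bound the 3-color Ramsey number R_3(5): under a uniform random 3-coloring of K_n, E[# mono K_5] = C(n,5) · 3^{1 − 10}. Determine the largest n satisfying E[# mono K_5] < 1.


We need C(n, 5) · 3^{1 − 10} < 1, i.e. C(n, 5) < 3^{10 − 1} = 19683.
Check values of n near the boundary:
  n = 18: C(18, 5) = 8568; 8568 < 19683? YES
  n = 19: C(19, 5) = 11628; 11628 < 19683? YES
  n = 20: C(20, 5) = 15504; 15504 < 19683? YES
  n = 21: C(21, 5) = 20349; 20349 < 19683? NO
The largest n with C(n, 5) < 19683 is n = 20 (where E[X] = 5168/6561 ≈ 0.78768). Hence R_3(5) > 20, i.e. R_3(5) ≥ 21.

Largest n = 20; hence R_3(5) > 20.


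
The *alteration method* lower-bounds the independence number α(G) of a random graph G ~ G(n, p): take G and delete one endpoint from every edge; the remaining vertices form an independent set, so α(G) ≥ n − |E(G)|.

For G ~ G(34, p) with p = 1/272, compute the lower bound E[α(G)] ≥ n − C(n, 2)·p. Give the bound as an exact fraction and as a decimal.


E[|E(G)|] = C(34, 2)·p = 561 · (1/272) = 33/16.
E[α(G)] ≥ n − E[|E(G)|] = 34 − 33/16 = 511/16.
Numerically: ≈ 31.93750.
(This is only a lower bound; the true E[α(G)] may be larger.)

E[α(G)] ≥ 511/16 ≈ 31.93750.


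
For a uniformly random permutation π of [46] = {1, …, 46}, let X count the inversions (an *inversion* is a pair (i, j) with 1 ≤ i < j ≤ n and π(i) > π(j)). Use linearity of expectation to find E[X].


Write X = Σ X_I over the C(46, 2) = 1035 pairs i < j, with X_I the indicator of one inversion.
There are 1035 indicators.
For each fixed pair i < j, the values π(i) and π(j) are two distinct elements of {1, …, 46} in uniformly random order; by symmetry P[π(i) > π(j)] = 1/2.
By linearity: E[X] = 1035 · (1/2) = C(46, 2) · (1/2) = 1035/2 = 1035/2 ≈ 517.50000.

E[X] = 1035/2 = 517.50000.
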